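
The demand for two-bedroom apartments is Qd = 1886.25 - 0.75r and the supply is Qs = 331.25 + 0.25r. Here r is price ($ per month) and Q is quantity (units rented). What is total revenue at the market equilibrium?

Total revenue = 1119600

Equating demand and supply, 1886.25 - 0.75r = 331.25 + 0.25r gives r = 1555, so r* = 1555.
Substitute back: Q* = 1886.25 - 0.75(1555) = 720.
Total revenue = r* × Q* = 1555 × 720 = 1119600.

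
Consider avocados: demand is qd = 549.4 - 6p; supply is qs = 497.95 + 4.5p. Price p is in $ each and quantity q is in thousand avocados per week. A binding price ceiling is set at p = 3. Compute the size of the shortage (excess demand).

Shortage = 19.95

Evaluating both curves at the ceiling price 3 gives qd = 531.4, qs = 511.45.
Shortage = qd - qs = 531.4 - 511.45 = 19.95.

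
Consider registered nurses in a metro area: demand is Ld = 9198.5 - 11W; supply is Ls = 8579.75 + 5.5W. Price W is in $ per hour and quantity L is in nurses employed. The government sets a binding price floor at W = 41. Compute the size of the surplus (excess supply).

Surplus = 57.75

Evaluating both curves at the floor price 41 gives Ld = 8747.5, Ls = 8805.25.
Surplus = Ls - Ld = 8805.25 - 8747.5 = 57.75.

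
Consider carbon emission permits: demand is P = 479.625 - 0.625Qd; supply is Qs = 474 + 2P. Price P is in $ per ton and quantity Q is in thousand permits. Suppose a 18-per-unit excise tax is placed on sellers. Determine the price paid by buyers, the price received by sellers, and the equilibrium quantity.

P_b = 91.5, P_s = 73.5, Q = 621

Solving each curve for Q: Qd = 767.4 - 1.6P.
With a tax of 18 on sellers, they supply based on the net price P_s = P_b - 18, so Qs = 438 + 2P_b.
Set Qd = Qs: 767.4 - 1.6P_b = 438 + 2P_b, so 329.4 = 3.6P_b and P_b = 91.5.
So P_s = 73.5 and the quantity traded is Q = 767.4 - 1.6(91.5) = 621.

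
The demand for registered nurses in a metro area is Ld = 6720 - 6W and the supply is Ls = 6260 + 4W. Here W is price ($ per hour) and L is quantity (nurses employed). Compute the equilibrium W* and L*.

W* = 46, L* = 6444

The market clears where 6720 - 6W = 6260 + 4W. Rearranging, 10W = 460, hence W* = 46.
From the demand curve, L* = 6720 - 6(46) = 6444.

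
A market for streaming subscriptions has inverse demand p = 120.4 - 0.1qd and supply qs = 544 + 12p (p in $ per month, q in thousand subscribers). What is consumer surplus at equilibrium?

Consumer surplus = 40860.8

Rewriting in direct form: qd = 1204 - 10p.
Equating demand and supply, 1204 - 10p = 544 + 12p gives 22p = 660, so p* = 30.
Plugging p* into demand: q* = 1204 - 10(30) = 904.
Demand choke price (qd = 0): p = 1204/10 = 120.4. Consumer surplus = ½ × (120.4 - 30) × 904 = 40860.8.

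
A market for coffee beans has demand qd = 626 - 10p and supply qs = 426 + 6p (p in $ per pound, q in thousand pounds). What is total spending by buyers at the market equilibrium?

Total spending by buyers = 6262.5

The market clears where 626 - 10p = 426 + 6p. Rearranging, 16p = 200, hence p* = 12.5.
From the demand curve, q* = 626 - 10(12.5) = 501.
Total spending by buyers = p* × q* = 12.5 × 501 = 6262.5.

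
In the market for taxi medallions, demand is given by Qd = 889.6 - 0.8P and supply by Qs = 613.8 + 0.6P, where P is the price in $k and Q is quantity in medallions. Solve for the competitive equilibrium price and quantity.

The market clears where 889.6 - 0.8P = 613.8 + 0.6P. Rearranging, 1.4P = 275.8, hence P* = 197.
Substitute back: Q* = 889.6 - 0.8(197) = 732.

P* = 197, Q* = 732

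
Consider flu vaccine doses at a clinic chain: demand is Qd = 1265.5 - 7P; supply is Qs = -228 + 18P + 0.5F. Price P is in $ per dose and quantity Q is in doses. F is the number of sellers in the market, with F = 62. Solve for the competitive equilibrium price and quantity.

With F = 62, supply is Qs = -197 + 18P.
Set Qd = Qs: 1265.5 - 7P = -197 + 18P, so 1462.5 = 25P and P* = 58.5.
Substitute back: Q* = 1265.5 - 7(58.5) = 856.

P* = 58.5, Q* = 856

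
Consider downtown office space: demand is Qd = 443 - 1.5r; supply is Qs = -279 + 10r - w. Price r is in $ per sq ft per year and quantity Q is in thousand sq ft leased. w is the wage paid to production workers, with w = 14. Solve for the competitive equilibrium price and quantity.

With w = 14, supply is Qs = -293 + 10r.
At equilibrium Qd = Qs, so 443 - 1.5r = -293 + 10r; collecting terms, 736 = 11.5r and r* = 64.
Substitute back: Q* = 443 - 1.5(64) = 347.

r* = 64, Q* = 347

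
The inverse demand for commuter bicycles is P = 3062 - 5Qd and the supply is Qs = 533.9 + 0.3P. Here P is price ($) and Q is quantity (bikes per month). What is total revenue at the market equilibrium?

Solving each curve for Q: Qd = 612.4 - 0.2P.
Equating demand and supply, 612.4 - 0.2P = 533.9 + 0.3P gives 0.5P = 78.5, so P* = 157.
From the demand curve, Q* = 612.4 - 0.2(157) = 581.
Total revenue = P* × Q* = 157 × 581 = 91217.

Total revenue = 91217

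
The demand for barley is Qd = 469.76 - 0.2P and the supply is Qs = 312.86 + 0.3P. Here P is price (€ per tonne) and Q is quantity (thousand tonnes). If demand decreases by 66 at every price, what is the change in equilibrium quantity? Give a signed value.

At equilibrium Qd = Qs, so 469.76 - 0.2P = 312.86 + 0.3P; collecting terms, 156.9 = 0.5P and P* = 313.8.
From the demand curve, Q* = 469.76 - 0.2(313.8) = 407.
After the shift, demand is Qd = 403.76 - 0.2P.
Re-solving, 0.5P = 90.9 gives P = 181.8 and Q = 367.4.
ΔQ = 367.4 - 407 = -39.6.

ΔQ = -39.6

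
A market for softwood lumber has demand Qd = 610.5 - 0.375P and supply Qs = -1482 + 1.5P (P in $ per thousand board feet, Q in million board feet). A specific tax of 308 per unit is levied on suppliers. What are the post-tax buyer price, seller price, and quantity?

P_b = 1362.4, P_s = 1054.4, Q = 99.6

The tax drives a wedge P_b - P_s = 308. Substituting P_s = P_b - 308 into supply: Qs = -1944 + 1.5P_b.
Equate demand and the shifted supply: 610.5 - 0.375P_b = -1944 + 1.5P_b, giving 1.875P_b = 2554.5, so P_b = 1362.4.
So P_s = 1054.4 and the quantity traded is Q = 610.5 - 0.375(1362.4) = 99.6.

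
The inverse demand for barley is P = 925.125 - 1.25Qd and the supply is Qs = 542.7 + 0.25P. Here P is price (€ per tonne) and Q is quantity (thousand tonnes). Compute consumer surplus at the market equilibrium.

Consumer surplus = 217341.30625

Solving each curve for Q: Qd = 740.1 - 0.8P.
Equating demand and supply, 740.1 - 0.8P = 542.7 + 0.25P gives 1.05P = 197.4, so P* = 188.
Substitute back: Q* = 740.1 - 0.8(188) = 589.7.
Demand choke price (Qd = 0): P = 740.1/0.8 = 925.125. Consumer surplus = ½ × (925.125 - 188) × 589.7 = 217341.30625.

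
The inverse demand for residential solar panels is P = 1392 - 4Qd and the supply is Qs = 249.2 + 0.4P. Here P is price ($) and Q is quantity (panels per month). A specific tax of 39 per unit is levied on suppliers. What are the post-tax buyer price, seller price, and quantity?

P_b = 176, P_s = 137, Q = 304

Inverting to quantity form: Qd = 348 - 0.25P.
The tax drives a wedge P_b - P_s = 39. Substituting P_s = P_b - 39 into supply: Qs = 233.6 + 0.4P_b.
Market clearing requires 348 - 0.25P_b = 233.6 + 0.4P_b; hence 114.4 = 0.65P_b and P_b = 176.
Then P_s = 176 - 39 = 137 and Q = 348 - 0.25(176) = 304.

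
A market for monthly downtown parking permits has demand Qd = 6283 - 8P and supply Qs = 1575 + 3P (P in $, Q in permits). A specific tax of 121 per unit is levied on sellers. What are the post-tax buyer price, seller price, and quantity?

P_b = 461, P_s = 340, Q = 2595

With a tax of 121 on sellers, they supply based on the net price P_s = P_b - 121, so Qs = 1212 + 3P_b.
Set Qd = Qs: 6283 - 8P_b = 1212 + 3P_b, so 5071 = 11P_b and P_b = 461.
Then P_s = 461 - 121 = 340 and Q = 6283 - 8(461) = 2595.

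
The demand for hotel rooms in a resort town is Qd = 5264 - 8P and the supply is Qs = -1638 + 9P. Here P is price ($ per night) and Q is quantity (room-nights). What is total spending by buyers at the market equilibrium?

Total spending by buyers = 818496

The market clears where 5264 - 8P = -1638 + 9P. Rearranging, 17P = 6902, hence P* = 406.
Plugging P* into demand: Q* = 5264 - 8(406) = 2016.
Total spending by buyers = P* × Q* = 406 × 2016 = 818496.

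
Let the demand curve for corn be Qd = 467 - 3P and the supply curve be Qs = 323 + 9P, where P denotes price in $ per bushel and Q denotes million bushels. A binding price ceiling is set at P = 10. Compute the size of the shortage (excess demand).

Shortage = 24

Evaluating both curves at the ceiling price 10 gives Qd = 437, Qs = 413.
Shortage = Qd - Qs = 437 - 413 = 24.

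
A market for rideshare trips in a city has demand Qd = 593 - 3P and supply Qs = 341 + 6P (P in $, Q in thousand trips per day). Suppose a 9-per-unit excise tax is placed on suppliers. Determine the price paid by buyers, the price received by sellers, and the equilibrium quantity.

With a tax of 9 on suppliers, they supply based on the net price P_s = P_b - 9, so Qs = 287 + 6P_b.
Market clearing requires 593 - 3P_b = 287 + 6P_b; hence 306 = 9P_b and P_b = 34.
Then P_s = 34 - 9 = 25 and Q = 593 - 3(34) = 491.

P_b = 34, P_s = 25, Q = 491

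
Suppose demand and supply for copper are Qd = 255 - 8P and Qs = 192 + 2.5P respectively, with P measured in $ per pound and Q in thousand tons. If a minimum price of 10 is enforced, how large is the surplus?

Evaluating both curves at the floor price 10 gives Qd = 175, Qs = 217.
Surplus = Qs - Qd = 217 - 175 = 42.

Surplus = 42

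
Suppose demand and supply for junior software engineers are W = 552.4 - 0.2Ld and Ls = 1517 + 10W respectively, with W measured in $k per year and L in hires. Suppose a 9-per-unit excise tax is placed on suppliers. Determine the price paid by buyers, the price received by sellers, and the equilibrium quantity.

In direct form, Ld = 2762 - 5W.
Suppliers keep W_s = W_b - 9 per unit, so supply in terms of the buyer price is Ls = 1427 + 10W_b.
Set Ld = Ls: 2762 - 5W_b = 1427 + 10W_b, so 1335 = 15W_b and W_b = 89.
Then W_s = 89 - 9 = 80 and L = 2762 - 5(89) = 2317.

W_b = 89, W_s = 80, L = 2317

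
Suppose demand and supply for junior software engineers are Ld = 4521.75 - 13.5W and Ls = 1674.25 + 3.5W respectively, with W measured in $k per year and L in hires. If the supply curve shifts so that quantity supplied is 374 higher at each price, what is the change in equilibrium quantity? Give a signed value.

ΔL = 297

At equilibrium Ld = Ls, so 4521.75 - 13.5W = 1674.25 + 3.5W; collecting terms, 2847.5 = 17W and W* = 167.5.
Plugging W* into demand: L* = 4521.75 - 13.5(167.5) = 2260.5.
After the shift, supply is Ls = 2048.25 + 3.5W.
New equilibrium: 2473.5 = 17W, so W = 145.5 and L = 2557.5.
ΔL = 2557.5 - 2260.5 = 297.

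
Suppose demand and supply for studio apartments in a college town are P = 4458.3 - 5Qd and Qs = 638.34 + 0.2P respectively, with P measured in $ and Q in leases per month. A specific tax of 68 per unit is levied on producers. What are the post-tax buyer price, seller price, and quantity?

P_b = 667.3, P_s = 599.3, Q = 758.2

Inverting to quantity form: Qd = 891.66 - 0.2P.
Producers keep P_s = P_b - 68 per unit, so supply in terms of the buyer price is Qs = 624.74 + 0.2P_b.
Market clearing requires 891.66 - 0.2P_b = 624.74 + 0.2P_b; hence 266.92 = 0.4P_b and P_b = 667.3.
Then P_s = 667.3 - 68 = 599.3 and Q = 891.66 - 0.2(667.3) = 758.2.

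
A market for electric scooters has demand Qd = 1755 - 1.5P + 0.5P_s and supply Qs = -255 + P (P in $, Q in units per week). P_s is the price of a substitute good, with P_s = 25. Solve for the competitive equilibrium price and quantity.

With P_s = 25, demand is Qd = 1767.5 - 1.5P.
Set Qd = Qs: 1767.5 - 1.5P = -255 + P, so 2022.5 = 2.5P and P* = 809.
From the demand curve, Q* = 1767.5 - 1.5(809) = 554.

P* = 809, Q* = 554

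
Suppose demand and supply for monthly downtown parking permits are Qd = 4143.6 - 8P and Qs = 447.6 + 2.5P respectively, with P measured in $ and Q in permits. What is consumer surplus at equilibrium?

At equilibrium Qd = Qs, so 4143.6 - 8P = 447.6 + 2.5P; collecting terms, 3696 = 10.5P and P* = 352.
From the demand curve, Q* = 4143.6 - 8(352) = 1327.6.
Demand choke price (Qd = 0): P = 4143.6/8 = 517.95. Consumer surplus = ½ × (517.95 - 352) × 1327.6 = 110157.61.

Consumer surplus = 110157.61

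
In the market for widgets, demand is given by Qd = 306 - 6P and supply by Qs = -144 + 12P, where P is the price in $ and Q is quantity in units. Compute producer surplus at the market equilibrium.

Equating demand and supply, 306 - 6P = -144 + 12P gives 18P = 450, so P* = 25.
Plugging P* into demand: Q* = 306 - 6(25) = 156.
Supply choke price (Qs = 0): P = 12. Producer surplus = ½ × (25 - 12) × 156 = 1014.

Producer surplus = 1014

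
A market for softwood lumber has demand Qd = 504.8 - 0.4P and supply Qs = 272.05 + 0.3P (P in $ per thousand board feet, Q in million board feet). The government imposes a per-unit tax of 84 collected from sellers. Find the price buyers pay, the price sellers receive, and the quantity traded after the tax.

The tax drives a wedge P_b - P_s = 84. Substituting P_s = P_b - 84 into supply: Qs = 246.85 + 0.3P_b.
Market clearing requires 504.8 - 0.4P_b = 246.85 + 0.3P_b; hence 257.95 = 0.7P_b and P_b = 368.5.
So P_s = 284.5 and the quantity traded is Q = 504.8 - 0.4(368.5) = 357.4.

P_b = 368.5, P_s = 284.5, Q = 357.4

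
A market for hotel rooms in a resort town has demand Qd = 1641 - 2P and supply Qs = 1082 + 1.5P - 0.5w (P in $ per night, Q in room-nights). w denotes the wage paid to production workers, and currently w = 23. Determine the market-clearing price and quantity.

With w = 23, supply is Qs = 1070.5 + 1.5P.
At equilibrium Qd = Qs, so 1641 - 2P = 1070.5 + 1.5P; collecting terms, 570.5 = 3.5P and P* = 163.
Plugging P* into demand: Q* = 1641 - 2(163) = 1315.

P* = 163, Q* = 1315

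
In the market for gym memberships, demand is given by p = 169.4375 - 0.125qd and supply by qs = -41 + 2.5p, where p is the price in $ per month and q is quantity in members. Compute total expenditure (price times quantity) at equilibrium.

Total expenditure = 38769.5

Solving each curve for q: qd = 1355.5 - 8p.
At equilibrium qd = qs, so 1355.5 - 8p = -41 + 2.5p; collecting terms, 1396.5 = 10.5p and p* = 133.
Plugging p* into demand: q* = 1355.5 - 8(133) = 291.5.
Total expenditure = p* × q* = 133 × 291.5 = 38769.5.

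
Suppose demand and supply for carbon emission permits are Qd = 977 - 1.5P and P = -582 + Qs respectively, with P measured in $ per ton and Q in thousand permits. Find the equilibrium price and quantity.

P* = 158, Q* = 740

Inverting to quantity form: Qs = 582 + P.
At equilibrium Qd = Qs, so 977 - 1.5P = 582 + P; collecting terms, 395 = 2.5P and P* = 158.
From the demand curve, Q* = 977 - 1.5(158) = 740.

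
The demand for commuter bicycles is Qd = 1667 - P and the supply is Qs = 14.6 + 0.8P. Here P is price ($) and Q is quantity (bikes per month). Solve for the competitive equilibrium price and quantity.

At equilibrium Qd = Qs, so 1667 - P = 14.6 + 0.8P; collecting terms, 1652.4 = 1.8P and P* = 918.
Substitute back: Q* = 1667 - 918 = 749.

P* = 918, Q* = 749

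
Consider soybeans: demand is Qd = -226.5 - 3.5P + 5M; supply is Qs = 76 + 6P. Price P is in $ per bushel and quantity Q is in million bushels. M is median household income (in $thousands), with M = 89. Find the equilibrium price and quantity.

P* = 15, Q* = 166

With M = 89, demand is Qd = 218.5 - 3.5P.
At equilibrium Qd = Qs, so 218.5 - 3.5P = 76 + 6P; collecting terms, 142.5 = 9.5P and P* = 15.
Plugging P* into demand: Q* = 218.5 - 3.5(15) = 166.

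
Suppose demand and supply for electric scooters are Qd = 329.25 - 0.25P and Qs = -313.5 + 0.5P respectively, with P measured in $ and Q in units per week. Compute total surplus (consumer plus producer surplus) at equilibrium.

The market clears where 329.25 - 0.25P = -313.5 + 0.5P. Rearranging, 0.75P = 642.75, hence P* = 857.
Substitute back: Q* = 329.25 - 0.25(857) = 115.
Demand choke price = 1317; supply choke price = 627. CS = ½(1317 - 857)(115) = 26450; PS = ½(857 - 627)(115) = 13225. Total surplus = 39675.

Total surplus = 39675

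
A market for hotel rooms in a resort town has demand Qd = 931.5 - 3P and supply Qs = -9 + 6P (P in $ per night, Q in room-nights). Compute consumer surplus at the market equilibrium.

Set Qd = Qs: 931.5 - 3P = -9 + 6P, so 940.5 = 9P and P* = 104.5.
Then Q* = 931.5 - 3(104.5) = 618.
Demand choke price (Qd = 0): P = 931.5/3 = 310.5. Consumer surplus = ½ × (310.5 - 104.5) × 618 = 63654.

Consumer surplus = 63654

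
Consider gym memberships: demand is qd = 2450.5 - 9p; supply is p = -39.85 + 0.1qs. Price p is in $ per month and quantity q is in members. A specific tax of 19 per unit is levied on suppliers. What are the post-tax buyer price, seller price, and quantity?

p_b = 118, p_s = 99, q = 1388.5

Solving each curve for q: qs = 398.5 + 10p.
With a tax of 19 on suppliers, they supply based on the net price p_s = p_b - 19, so qs = 208.5 + 10p_b.
Set qd = qs: 2450.5 - 9p_b = 208.5 + 10p_b, so 2242 = 19p_b and p_b = 118.
Then p_s = 118 - 19 = 99 and q = 2450.5 - 9(118) = 1388.5.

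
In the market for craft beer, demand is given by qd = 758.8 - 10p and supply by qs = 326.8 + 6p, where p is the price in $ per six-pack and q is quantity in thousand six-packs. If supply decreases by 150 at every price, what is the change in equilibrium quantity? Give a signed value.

Δq = -93.75

The market clears where 758.8 - 10p = 326.8 + 6p. Rearranging, 16p = 432, hence p* = 27.
Substitute back: q* = 758.8 - 10(27) = 488.8.
After the shift, supply is qs = 176.8 + 6p.
New equilibrium: 582 = 16p, so p = 36.375 and q = 395.05.
Δq = 395.05 - 488.8 = -93.75.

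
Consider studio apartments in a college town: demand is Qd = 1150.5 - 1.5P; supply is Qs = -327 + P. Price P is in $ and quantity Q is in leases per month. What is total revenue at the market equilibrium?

At equilibrium Qd = Qs, so 1150.5 - 1.5P = -327 + P; collecting terms, 1477.5 = 2.5P and P* = 591.
Plugging P* into demand: Q* = 1150.5 - 1.5(591) = 264.
Total revenue = P* × Q* = 591 × 264 = 156024.

Total revenue = 156024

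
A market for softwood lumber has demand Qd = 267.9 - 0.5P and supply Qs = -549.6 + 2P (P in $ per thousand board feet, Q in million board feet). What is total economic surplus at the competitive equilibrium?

Total surplus = 13624.2

Set Qd = Qs: 267.9 - 0.5P = -549.6 + 2P, so 817.5 = 2.5P and P* = 327.
Then Q* = 267.9 - 0.5(327) = 104.4.
Demand choke price = 535.8; supply choke price = 274.8. CS = ½(535.8 - 327)(104.4) = 10899.36; PS = ½(327 - 274.8)(104.4) = 2724.84. Total surplus = 13624.2.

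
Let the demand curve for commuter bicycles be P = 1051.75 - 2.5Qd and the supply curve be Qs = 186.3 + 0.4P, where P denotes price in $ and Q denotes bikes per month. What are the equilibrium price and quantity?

P* = 293, Q* = 303.5

Solving each curve for Q: Qd = 420.7 - 0.4P.
The market clears where 420.7 - 0.4P = 186.3 + 0.4P. Rearranging, 0.8P = 234.4, hence P* = 293.
Plugging P* into demand: Q* = 420.7 - 0.4(293) = 303.5.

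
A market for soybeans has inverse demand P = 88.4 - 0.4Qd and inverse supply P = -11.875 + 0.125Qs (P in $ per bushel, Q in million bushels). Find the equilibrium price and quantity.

P* = 12, Q* = 191

In direct form, Qd = 221 - 2.5P and Qs = 95 + 8P.
Equating demand and supply, 221 - 2.5P = 95 + 8P gives 10.5P = 126, so P* = 12.
From the demand curve, Q* = 221 - 2.5(12) = 191.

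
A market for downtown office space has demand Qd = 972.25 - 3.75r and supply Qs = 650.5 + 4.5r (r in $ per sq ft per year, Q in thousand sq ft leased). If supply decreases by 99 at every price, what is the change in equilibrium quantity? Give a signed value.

The market clears where 972.25 - 3.75r = 650.5 + 4.5r. Rearranging, 8.25r = 321.75, hence r* = 39.
From the demand curve, Q* = 972.25 - 3.75(39) = 826.
After the shift, supply is Qs = 551.5 + 4.5r.
New equilibrium: 420.75 = 8.25r, so r = 51 and Q = 781.
ΔQ = 781 - 826 = -45.

ΔQ = -45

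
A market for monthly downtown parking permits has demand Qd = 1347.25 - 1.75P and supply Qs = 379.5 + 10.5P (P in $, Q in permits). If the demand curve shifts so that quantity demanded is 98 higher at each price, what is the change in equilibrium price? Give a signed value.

At equilibrium Qd = Qs, so 1347.25 - 1.75P = 379.5 + 10.5P; collecting terms, 967.75 = 12.25P and P* = 79.
Plugging P* into demand: Q* = 1347.25 - 1.75(79) = 1209.
After the shift, demand is Qd = 1445.25 - 1.75P.
New equilibrium: 1065.75 = 12.25P, so P = 87 and Q = 1293.
ΔP = 87 - 79 = 8.

ΔP = 8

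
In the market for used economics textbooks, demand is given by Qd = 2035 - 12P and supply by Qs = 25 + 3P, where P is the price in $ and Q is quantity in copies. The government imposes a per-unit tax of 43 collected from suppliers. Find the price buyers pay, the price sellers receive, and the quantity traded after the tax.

With a tax of 43 on suppliers, they supply based on the net price P_s = P_b - 43, so Qs = -104 + 3P_b.
Equate demand and the shifted supply: 2035 - 12P_b = -104 + 3P_b, giving 15P_b = 2139, so P_b = 142.6.
Then P_s = 142.6 - 43 = 99.6 and Q = 2035 - 12(142.6) = 323.8.

P_b = 142.6, P_s = 99.6, Q = 323.8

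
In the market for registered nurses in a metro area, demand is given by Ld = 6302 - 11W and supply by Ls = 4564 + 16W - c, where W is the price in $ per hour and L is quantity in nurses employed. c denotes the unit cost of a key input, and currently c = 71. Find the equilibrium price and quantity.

With c = 71, supply is Ls = 4493 + 16W.
The market clears where 6302 - 11W = 4493 + 16W. Rearranging, 27W = 1809, hence W* = 67.
From the demand curve, L* = 6302 - 11(67) = 5565.

W* = 67, L* = 5565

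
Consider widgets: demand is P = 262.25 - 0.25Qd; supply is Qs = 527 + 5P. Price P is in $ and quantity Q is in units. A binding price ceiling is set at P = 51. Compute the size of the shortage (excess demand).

Solving each curve for Q: Qd = 1049 - 4P.
With P fixed at 51, quantity demanded is 845 and quantity supplied is 782.
Shortage = Qd - Qs = 845 - 782 = 63.

Shortage = 63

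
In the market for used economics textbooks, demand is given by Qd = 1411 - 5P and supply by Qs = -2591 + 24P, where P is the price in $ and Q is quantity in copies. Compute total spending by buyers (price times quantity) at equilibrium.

Total spending by buyers = 99498

At equilibrium Qd = Qs, so 1411 - 5P = -2591 + 24P; collecting terms, 4002 = 29P and P* = 138.
Plugging P* into demand: Q* = 1411 - 5(138) = 721.
Total spending by buyers = P* × Q* = 138 × 721 = 99498.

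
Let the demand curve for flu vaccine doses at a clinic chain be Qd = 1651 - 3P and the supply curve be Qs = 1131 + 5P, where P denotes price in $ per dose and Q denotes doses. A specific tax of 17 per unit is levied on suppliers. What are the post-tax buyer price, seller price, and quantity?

P_b = 75.625, P_s = 58.625, Q = 1424.125

The tax drives a wedge P_b - P_s = 17. Substituting P_s = P_b - 17 into supply: Qs = 1046 + 5P_b.
Set Qd = Qs: 1651 - 3P_b = 1046 + 5P_b, so 605 = 8P_b and P_b = 75.625.
Then P_s = 75.625 - 17 = 58.625 and Q = 1651 - 3(75.625) = 1424.125.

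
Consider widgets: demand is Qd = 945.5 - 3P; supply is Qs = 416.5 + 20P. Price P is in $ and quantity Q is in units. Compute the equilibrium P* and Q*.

Equating demand and supply, 945.5 - 3P = 416.5 + 20P gives 23P = 529, so P* = 23.
From the demand curve, Q* = 945.5 - 3(23) = 876.5.

P* = 23, Q* = 876.5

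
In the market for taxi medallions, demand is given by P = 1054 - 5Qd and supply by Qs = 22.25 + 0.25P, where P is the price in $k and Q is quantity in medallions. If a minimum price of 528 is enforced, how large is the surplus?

Surplus = 49.05

Rewriting in direct form: Qd = 210.8 - 0.2P.
Evaluating both curves at the floor price 528 gives Qd = 105.2, Qs = 154.25.
Surplus = Qs - Qd = 154.25 - 105.2 = 49.05.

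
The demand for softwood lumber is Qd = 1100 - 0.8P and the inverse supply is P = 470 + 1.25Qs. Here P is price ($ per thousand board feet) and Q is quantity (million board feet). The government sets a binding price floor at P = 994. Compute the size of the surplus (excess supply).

Rewriting in direct form: Qs = -376 + 0.8P.
At P = 994: Qd = 304.8 and Qs = 419.2.
Surplus = Qs - Qd = 419.2 - 304.8 = 114.4.

Surplus = 114.4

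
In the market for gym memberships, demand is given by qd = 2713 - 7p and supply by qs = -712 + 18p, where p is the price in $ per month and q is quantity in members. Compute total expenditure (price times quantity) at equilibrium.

Total expenditure = 240298

Set qd = qs: 2713 - 7p = -712 + 18p, so 3425 = 25p and p* = 137.
Plugging p* into demand: q* = 2713 - 7(137) = 1754.
Total expenditure = p* × q* = 137 × 1754 = 240298.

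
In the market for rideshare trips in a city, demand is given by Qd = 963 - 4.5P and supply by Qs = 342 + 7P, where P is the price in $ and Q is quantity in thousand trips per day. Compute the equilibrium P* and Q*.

Set Qd = Qs: 963 - 4.5P = 342 + 7P, so 621 = 11.5P and P* = 54.
Plugging P* into demand: Q* = 963 - 4.5(54) = 720.

P* = 54, Q* = 720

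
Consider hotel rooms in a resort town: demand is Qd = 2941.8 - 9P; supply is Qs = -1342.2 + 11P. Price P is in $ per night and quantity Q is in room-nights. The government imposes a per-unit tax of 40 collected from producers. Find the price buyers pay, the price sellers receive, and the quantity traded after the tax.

P_b = 236.2, P_s = 196.2, Q = 816

With a tax of 40 on producers, they supply based on the net price P_s = P_b - 40, so Qs = -1782.2 + 11P_b.
Set Qd = Qs: 2941.8 - 9P_b = -1782.2 + 11P_b, so 4724 = 20P_b and P_b = 236.2.
Then P_s = 236.2 - 40 = 196.2 and Q = 2941.8 - 9(236.2) = 816.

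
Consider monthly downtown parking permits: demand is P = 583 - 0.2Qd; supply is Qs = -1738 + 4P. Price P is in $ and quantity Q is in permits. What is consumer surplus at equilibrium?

In direct form, Qd = 2915 - 5P.
Equating demand and supply, 2915 - 5P = -1738 + 4P gives 9P = 4653, so P* = 517.
From the demand curve, Q* = 2915 - 5(517) = 330.
Demand choke price (Qd = 0): P = 2915/5 = 583. Consumer surplus = ½ × (583 - 517) × 330 = 10890.

Consumer surplus = 10890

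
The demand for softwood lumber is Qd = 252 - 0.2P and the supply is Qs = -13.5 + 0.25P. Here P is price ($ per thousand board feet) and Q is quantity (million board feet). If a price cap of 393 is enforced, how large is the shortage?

Shortage = 88.65

With P fixed at 393, quantity demanded is 173.4 and quantity supplied is 84.75.
Shortage = Qd - Qs = 173.4 - 84.75 = 88.65.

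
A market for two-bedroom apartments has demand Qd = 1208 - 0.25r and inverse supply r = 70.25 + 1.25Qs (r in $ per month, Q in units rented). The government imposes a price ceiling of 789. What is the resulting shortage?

Inverting to quantity form: Qs = -56.2 + 0.8r.
With r fixed at 789, quantity demanded is 1010.75 and quantity supplied is 575.
Shortage = Qd - Qs = 1010.75 - 575 = 435.75.

Shortage = 435.75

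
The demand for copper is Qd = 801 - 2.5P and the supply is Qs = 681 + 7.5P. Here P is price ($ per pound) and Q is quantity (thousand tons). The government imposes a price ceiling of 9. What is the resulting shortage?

With P fixed at 9, quantity demanded is 778.5 and quantity supplied is 748.5.
Shortage = Qd - Qs = 778.5 - 748.5 = 30.

Shortage = 30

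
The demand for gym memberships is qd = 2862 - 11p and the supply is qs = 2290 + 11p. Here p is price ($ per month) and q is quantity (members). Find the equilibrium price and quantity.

p* = 26, q* = 2576

Set qd = qs: 2862 - 11p = 2290 + 11p, so 572 = 22p and p* = 26.
Plugging p* into demand: q* = 2862 - 11(26) = 2576.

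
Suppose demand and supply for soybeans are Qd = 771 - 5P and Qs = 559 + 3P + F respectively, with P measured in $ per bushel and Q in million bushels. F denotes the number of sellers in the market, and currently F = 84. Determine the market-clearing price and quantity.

P* = 16, Q* = 691

With F = 84, supply is Qs = 643 + 3P.
Set Qd = Qs: 771 - 5P = 643 + 3P, so 128 = 8P and P* = 16.
Substitute back: Q* = 771 - 5(16) = 691.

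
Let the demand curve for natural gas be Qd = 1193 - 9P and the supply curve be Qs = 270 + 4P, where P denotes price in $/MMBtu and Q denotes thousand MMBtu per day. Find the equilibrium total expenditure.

Total expenditure = 39334

Set Qd = Qs: 1193 - 9P = 270 + 4P, so 923 = 13P and P* = 71.
From the demand curve, Q* = 1193 - 9(71) = 554.
Total expenditure = P* × Q* = 71 × 554 = 39334.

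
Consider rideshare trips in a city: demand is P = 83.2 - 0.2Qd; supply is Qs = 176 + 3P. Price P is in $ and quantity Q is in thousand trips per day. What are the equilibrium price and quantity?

P* = 30, Q* = 266

In direct form, Qd = 416 - 5P.
The market clears where 416 - 5P = 176 + 3P. Rearranging, 8P = 240, hence P* = 30.
From the demand curve, Q* = 416 - 5(30) = 266.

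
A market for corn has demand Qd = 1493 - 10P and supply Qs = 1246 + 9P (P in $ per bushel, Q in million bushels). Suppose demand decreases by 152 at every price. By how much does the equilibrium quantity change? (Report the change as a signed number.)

ΔQ = -72

The market clears where 1493 - 10P = 1246 + 9P. Rearranging, 19P = 247, hence P* = 13.
Plugging P* into demand: Q* = 1493 - 10(13) = 1363.
After the shift, demand is Qd = 1341 - 10P.
Re-solving, 19P = 95 gives P = 5 and Q = 1291.
ΔQ = 1291 - 1363 = -72.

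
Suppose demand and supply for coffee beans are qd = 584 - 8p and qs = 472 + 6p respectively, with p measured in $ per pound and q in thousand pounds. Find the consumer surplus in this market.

Consumer surplus = 16900

The market clears where 584 - 8p = 472 + 6p. Rearranging, 14p = 112, hence p* = 8.
Then q* = 584 - 8(8) = 520.
Demand choke price (qd = 0): p = 584/8 = 73. Consumer surplus = ½ × (73 - 8) × 520 = 16900.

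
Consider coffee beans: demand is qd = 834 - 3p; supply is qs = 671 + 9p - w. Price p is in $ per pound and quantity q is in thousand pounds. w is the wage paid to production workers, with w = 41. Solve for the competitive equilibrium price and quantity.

With w = 41, supply is qs = 630 + 9p.
The market clears where 834 - 3p = 630 + 9p. Rearranging, 12p = 204, hence p* = 17.
From the demand curve, q* = 834 - 3(17) = 783.

p* = 17, q* = 783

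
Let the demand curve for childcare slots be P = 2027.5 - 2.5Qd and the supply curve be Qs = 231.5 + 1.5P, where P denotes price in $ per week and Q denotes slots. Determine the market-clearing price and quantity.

P* = 305, Q* = 689

Inverting to quantity form: Qd = 811 - 0.4P.
Set Qd = Qs: 811 - 0.4P = 231.5 + 1.5P, so 579.5 = 1.9P and P* = 305.
Substitute back: Q* = 811 - 0.4(305) = 689.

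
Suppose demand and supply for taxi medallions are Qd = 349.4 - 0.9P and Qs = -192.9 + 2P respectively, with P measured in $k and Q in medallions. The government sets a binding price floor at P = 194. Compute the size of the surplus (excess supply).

Surplus = 20.3

Evaluating both curves at the floor price 194 gives Qd = 174.8, Qs = 195.1.
Surplus = Qs - Qd = 195.1 - 174.8 = 20.3.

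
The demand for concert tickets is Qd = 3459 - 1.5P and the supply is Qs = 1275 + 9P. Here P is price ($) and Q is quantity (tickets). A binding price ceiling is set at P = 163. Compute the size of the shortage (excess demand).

Shortage = 472.5

With P fixed at 163, quantity demanded is 3214.5 and quantity supplied is 2742.
Shortage = Qd - Qs = 3214.5 - 2742 = 472.5.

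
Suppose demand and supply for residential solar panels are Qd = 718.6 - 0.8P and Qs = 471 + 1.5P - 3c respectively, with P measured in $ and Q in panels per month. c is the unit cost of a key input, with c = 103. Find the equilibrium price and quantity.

P* = 242, Q* = 525

With c = 103, supply is Qs = 162 + 1.5P.
At equilibrium Qd = Qs, so 718.6 - 0.8P = 162 + 1.5P; collecting terms, 556.6 = 2.3P and P* = 242.
From the demand curve, Q* = 718.6 - 0.8(242) = 525.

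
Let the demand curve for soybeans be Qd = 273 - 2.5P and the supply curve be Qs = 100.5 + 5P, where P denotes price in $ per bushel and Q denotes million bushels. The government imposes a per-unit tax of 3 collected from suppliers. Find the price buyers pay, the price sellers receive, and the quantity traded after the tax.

P_b = 25, P_s = 22, Q = 210.5

The tax drives a wedge P_b - P_s = 3. Substituting P_s = P_b - 3 into supply: Qs = 85.5 + 5P_b.
Set Qd = Qs: 273 - 2.5P_b = 85.5 + 5P_b, so 187.5 = 7.5P_b and P_b = 25.
Then P_s = 25 - 3 = 22 and Q = 273 - 2.5(25) = 210.5.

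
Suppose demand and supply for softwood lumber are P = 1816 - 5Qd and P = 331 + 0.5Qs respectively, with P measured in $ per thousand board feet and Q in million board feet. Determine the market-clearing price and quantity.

P* = 466, Q* = 270

Rewriting in direct form: Qd = 363.2 - 0.2P and Qs = -662 + 2P.
Set Qd = Qs: 363.2 - 0.2P = -662 + 2P, so 1025.2 = 2.2P and P* = 466.
Then Q* = 363.2 - 0.2(466) = 270.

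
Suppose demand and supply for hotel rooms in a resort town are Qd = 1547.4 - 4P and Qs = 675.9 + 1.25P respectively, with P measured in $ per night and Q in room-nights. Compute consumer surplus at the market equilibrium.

Consumer surplus = 97549.445

At equilibrium Qd = Qs, so 1547.4 - 4P = 675.9 + 1.25P; collecting terms, 871.5 = 5.25P and P* = 166.
Plugging P* into demand: Q* = 1547.4 - 4(166) = 883.4.
Demand choke price (Qd = 0): P = 1547.4/4 = 386.85. Consumer surplus = ½ × (386.85 - 166) × 883.4 = 97549.445.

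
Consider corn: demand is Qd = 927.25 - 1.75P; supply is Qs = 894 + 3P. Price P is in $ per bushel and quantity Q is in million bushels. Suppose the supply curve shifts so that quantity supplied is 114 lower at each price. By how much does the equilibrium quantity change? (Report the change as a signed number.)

ΔQ = -42

At equilibrium Qd = Qs, so 927.25 - 1.75P = 894 + 3P; collecting terms, 33.25 = 4.75P and P* = 7.
Substitute back: Q* = 927.25 - 1.75(7) = 915.
After the shift, supply is Qs = 780 + 3P.
The new intersection has 147.25 = 4.75P, i.e. P = 31, Q = 873.
ΔQ = 873 - 915 = -42.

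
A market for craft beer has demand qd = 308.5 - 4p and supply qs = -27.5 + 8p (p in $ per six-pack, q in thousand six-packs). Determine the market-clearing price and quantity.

Set qd = qs: 308.5 - 4p = -27.5 + 8p, so 336 = 12p and p* = 28.
Plugging p* into demand: q* = 308.5 - 4(28) = 196.5.

p* = 28, q* = 196.5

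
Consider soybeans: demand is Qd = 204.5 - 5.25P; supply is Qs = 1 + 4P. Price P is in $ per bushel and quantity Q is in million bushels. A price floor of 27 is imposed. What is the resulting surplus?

With P fixed at 27, quantity demanded is 62.75 and quantity supplied is 109.
Surplus = Qs - Qd = 109 - 62.75 = 46.25.

Surplus = 46.25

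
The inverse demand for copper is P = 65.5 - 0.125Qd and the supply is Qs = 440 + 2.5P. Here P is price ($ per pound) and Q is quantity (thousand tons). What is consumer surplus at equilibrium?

Solving each curve for Q: Qd = 524 - 8P.
Equating demand and supply, 524 - 8P = 440 + 2.5P gives 10.5P = 84, so P* = 8.
From the demand curve, Q* = 524 - 8(8) = 460.
Demand choke price (Qd = 0): P = 524/8 = 65.5. Consumer surplus = ½ × (65.5 - 8) × 460 = 13225.

Consumer surplus = 13225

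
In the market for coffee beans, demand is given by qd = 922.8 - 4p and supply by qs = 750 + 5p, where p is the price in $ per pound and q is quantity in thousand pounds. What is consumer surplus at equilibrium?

Set qd = qs: 922.8 - 4p = 750 + 5p, so 172.8 = 9p and p* = 19.2.
Plugging p* into demand: q* = 922.8 - 4(19.2) = 846.
Demand choke price (qd = 0): p = 922.8/4 = 230.7. Consumer surplus = ½ × (230.7 - 19.2) × 846 = 89464.5.

Consumer surplus = 89464.5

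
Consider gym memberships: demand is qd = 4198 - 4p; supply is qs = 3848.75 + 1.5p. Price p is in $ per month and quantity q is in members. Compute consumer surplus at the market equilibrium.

Consumer surplus = 1944392

At equilibrium qd = qs, so 4198 - 4p = 3848.75 + 1.5p; collecting terms, 349.25 = 5.5p and p* = 63.5.
From the demand curve, q* = 4198 - 4(63.5) = 3944.
Demand choke price (qd = 0): p = 4198/4 = 1049.5. Consumer surplus = ½ × (1049.5 - 63.5) × 3944 = 1944392.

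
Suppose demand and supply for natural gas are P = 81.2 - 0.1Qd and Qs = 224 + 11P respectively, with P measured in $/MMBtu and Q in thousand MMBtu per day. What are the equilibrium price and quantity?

P* = 28, Q* = 532

Solving each curve for Q: Qd = 812 - 10P.
At equilibrium Qd = Qs, so 812 - 10P = 224 + 11P; collecting terms, 588 = 21P and P* = 28.
Plugging P* into demand: Q* = 812 - 10(28) = 532.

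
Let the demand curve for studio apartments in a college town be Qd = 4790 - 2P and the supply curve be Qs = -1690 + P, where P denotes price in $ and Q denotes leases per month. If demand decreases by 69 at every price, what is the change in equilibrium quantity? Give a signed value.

Set Qd = Qs: 4790 - 2P = -1690 + P, so 6480 = 3P and P* = 2160.
Substitute back: Q* = 4790 - 2(2160) = 470.
After the shift, demand is Qd = 4721 - 2P.
The new intersection has 6411 = 3P, i.e. P = 2137, Q = 447.
ΔQ = 447 - 470 = -23.

ΔQ = -23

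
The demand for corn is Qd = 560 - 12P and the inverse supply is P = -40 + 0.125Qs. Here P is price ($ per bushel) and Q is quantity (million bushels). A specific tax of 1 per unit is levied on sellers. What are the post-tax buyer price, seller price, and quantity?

Rewriting in direct form: Qs = 320 + 8P.
The tax drives a wedge P_b - P_s = 1. Substituting P_s = P_b - 1 into supply: Qs = 312 + 8P_b.
Market clearing requires 560 - 12P_b = 312 + 8P_b; hence 248 = 20P_b and P_b = 12.4.
So P_s = 11.4 and the quantity traded is Q = 560 - 12(12.4) = 411.2.

P_b = 12.4, P_s = 11.4, Q = 411.2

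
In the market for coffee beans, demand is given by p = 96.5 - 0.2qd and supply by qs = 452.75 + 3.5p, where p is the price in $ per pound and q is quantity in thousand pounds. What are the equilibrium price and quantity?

p* = 3.5, q* = 465

In direct form, qd = 482.5 - 5p.
At equilibrium qd = qs, so 482.5 - 5p = 452.75 + 3.5p; collecting terms, 29.75 = 8.5p and p* = 3.5.
Plugging p* into demand: q* = 482.5 - 5(3.5) = 465.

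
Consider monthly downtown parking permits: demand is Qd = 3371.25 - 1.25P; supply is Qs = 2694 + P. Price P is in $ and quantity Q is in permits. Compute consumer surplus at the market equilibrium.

Consumer surplus = 3588010

The market clears where 3371.25 - 1.25P = 2694 + P. Rearranging, 2.25P = 677.25, hence P* = 301.
Plugging P* into demand: Q* = 3371.25 - 1.25(301) = 2995.
Demand choke price (Qd = 0): P = 3371.25/1.25 = 2697. Consumer surplus = ½ × (2697 - 301) × 2995 = 3588010.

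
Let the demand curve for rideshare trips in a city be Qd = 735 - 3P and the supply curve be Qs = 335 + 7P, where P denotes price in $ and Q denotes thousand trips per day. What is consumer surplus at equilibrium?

Equating demand and supply, 735 - 3P = 335 + 7P gives 10P = 400, so P* = 40.
Substitute back: Q* = 735 - 3(40) = 615.
Demand choke price (Qd = 0): P = 735/3 = 245. Consumer surplus = ½ × (245 - 40) × 615 = 63037.5.

Consumer surplus = 63037.5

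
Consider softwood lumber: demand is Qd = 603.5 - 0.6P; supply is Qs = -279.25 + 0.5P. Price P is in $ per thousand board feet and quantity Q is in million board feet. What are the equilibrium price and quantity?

At equilibrium Qd = Qs, so 603.5 - 0.6P = -279.25 + 0.5P; collecting terms, 882.75 = 1.1P and P* = 802.5.
Substitute back: Q* = 603.5 - 0.6(802.5) = 122.

P* = 802.5, Q* = 122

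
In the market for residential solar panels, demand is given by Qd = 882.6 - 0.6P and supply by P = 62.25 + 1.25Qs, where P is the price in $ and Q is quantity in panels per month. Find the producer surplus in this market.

Solving each curve for Q: Qs = -49.8 + 0.8P.
At equilibrium Qd = Qs, so 882.6 - 0.6P = -49.8 + 0.8P; collecting terms, 932.4 = 1.4P and P* = 666.
Plugging P* into demand: Q* = 882.6 - 0.6(666) = 483.
Supply choke price (Qs = 0): P = 62.25. Producer surplus = ½ × (666 - 62.25) × 483 = 145805.625.

Producer surplus = 145805.625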